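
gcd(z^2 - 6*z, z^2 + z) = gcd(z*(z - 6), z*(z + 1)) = z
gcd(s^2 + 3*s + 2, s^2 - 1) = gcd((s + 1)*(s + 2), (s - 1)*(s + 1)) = s + 1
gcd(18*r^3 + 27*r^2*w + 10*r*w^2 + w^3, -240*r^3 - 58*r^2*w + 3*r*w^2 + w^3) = 6*r + w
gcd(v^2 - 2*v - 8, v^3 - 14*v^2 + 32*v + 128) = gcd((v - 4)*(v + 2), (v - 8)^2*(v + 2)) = v + 2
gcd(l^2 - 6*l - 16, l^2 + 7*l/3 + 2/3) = l + 2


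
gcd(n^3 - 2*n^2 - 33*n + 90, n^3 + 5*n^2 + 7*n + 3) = 1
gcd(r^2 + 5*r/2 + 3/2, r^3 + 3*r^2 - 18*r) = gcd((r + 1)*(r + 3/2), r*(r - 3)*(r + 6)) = 1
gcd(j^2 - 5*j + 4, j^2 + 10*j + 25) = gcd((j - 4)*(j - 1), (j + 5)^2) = 1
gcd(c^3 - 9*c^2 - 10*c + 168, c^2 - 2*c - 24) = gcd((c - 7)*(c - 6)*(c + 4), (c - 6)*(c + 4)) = c^2 - 2*c - 24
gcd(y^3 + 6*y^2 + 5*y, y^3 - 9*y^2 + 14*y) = y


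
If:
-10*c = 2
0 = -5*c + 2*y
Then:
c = -1/5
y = -1/2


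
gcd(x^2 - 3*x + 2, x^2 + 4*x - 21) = 1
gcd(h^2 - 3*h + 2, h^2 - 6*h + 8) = h - 2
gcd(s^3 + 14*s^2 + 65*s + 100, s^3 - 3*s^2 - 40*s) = s + 5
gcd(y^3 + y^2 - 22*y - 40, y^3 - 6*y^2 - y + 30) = y^2 - 3*y - 10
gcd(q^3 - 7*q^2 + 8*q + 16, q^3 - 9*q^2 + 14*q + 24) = q^2 - 3*q - 4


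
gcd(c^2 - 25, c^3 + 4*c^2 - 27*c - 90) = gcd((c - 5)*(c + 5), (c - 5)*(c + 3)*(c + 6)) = c - 5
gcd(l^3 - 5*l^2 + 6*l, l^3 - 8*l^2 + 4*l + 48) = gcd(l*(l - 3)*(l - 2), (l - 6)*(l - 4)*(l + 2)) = 1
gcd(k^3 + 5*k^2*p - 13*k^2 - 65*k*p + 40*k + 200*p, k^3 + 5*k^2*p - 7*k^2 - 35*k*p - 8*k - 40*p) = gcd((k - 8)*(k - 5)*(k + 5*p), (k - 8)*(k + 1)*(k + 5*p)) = k^2 + 5*k*p - 8*k - 40*p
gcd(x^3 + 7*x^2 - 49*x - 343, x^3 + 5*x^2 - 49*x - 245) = x^2 - 49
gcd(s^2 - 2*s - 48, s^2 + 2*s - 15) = 1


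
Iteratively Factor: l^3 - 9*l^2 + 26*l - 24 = (l - 2)*(l^2 - 7*l + 12) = (l - 4)*(l - 2)*(l - 3)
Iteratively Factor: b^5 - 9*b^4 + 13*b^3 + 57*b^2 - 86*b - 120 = (b + 1)*(b^4 - 10*b^3 + 23*b^2 + 34*b - 120) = (b - 4)*(b + 1)*(b^3 - 6*b^2 - b + 30) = (b - 5)*(b - 4)*(b + 1)*(b^2 - b - 6) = (b - 5)*(b - 4)*(b + 1)*(b + 2)*(b - 3)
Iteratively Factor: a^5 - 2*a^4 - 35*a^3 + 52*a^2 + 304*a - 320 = (a + 4)*(a^4 - 6*a^3 - 11*a^2 + 96*a - 80) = (a + 4)^2*(a^3 - 10*a^2 + 29*a - 20) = (a - 1)*(a + 4)^2*(a^2 - 9*a + 20) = (a - 5)*(a - 1)*(a + 4)^2*(a - 4)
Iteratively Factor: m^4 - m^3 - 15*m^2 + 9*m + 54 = (m + 3)*(m^3 - 4*m^2 - 3*m + 18) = (m - 3)*(m + 3)*(m^2 - m - 6) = (m - 3)*(m + 2)*(m + 3)*(m - 3)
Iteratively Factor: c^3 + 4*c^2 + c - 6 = (c - 1)*(c^2 + 5*c + 6) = (c - 1)*(c + 3)*(c + 2)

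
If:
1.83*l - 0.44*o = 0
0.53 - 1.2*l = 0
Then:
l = 0.44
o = 1.84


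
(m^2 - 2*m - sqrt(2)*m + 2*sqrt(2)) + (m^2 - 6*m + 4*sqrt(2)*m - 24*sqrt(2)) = 2*m^2 - 8*m + 3*sqrt(2)*m - 22*sqrt(2)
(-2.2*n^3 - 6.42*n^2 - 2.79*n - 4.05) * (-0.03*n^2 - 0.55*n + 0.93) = 0.066*n^5 + 1.4026*n^4 + 1.5687*n^3 - 4.3146*n^2 - 0.3672*n - 3.7665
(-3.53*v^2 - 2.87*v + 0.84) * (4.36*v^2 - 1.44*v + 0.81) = -15.3908*v^4 - 7.43*v^3 + 4.9359*v^2 - 3.5343*v + 0.6804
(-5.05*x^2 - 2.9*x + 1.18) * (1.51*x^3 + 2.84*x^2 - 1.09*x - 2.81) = -7.6255*x^5 - 18.721*x^4 - 0.949699999999999*x^3 + 20.7027*x^2 + 6.8628*x - 3.3158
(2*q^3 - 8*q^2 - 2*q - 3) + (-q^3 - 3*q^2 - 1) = q^3 - 11*q^2 - 2*q - 4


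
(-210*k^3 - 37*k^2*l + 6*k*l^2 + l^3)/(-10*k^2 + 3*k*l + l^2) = (42*k^2 - k*l - l^2)/(2*k - l)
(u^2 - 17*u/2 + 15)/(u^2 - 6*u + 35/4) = 2*(u - 6)/(2*u - 7)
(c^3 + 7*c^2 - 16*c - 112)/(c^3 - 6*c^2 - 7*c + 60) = (c^2 + 11*c + 28)/(c^2 - 2*c - 15)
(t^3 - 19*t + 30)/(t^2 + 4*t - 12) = (t^2 + 2*t - 15)/(t + 6)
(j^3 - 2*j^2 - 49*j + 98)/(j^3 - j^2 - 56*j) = (j^2 - 9*j + 14)/(j*(j - 8))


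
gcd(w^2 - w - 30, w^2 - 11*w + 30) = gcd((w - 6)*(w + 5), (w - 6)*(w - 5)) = w - 6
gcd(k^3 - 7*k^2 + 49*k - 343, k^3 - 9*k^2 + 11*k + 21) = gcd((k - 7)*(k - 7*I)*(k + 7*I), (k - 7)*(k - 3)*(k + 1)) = k - 7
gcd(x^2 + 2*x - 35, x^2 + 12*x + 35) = x + 7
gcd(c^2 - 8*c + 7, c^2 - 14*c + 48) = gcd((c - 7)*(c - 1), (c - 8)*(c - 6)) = 1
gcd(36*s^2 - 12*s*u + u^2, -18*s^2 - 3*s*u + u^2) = 6*s - u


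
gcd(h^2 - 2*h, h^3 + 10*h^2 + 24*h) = h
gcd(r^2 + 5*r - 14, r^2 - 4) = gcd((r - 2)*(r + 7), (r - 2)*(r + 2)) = r - 2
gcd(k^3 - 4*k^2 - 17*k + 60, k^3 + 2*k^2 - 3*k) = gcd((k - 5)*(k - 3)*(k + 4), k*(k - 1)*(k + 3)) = 1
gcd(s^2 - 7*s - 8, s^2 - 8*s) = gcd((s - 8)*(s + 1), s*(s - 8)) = s - 8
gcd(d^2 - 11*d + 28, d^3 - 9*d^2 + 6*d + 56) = d^2 - 11*d + 28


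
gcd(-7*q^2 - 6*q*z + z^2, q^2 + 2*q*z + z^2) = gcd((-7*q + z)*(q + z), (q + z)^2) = q + z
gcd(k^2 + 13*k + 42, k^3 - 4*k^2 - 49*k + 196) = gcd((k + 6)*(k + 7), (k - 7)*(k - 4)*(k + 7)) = k + 7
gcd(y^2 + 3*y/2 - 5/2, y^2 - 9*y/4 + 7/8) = 1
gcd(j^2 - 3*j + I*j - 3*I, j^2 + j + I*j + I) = j + I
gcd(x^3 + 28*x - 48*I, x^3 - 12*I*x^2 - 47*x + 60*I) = x - 4*I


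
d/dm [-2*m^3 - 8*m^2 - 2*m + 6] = -6*m^2 - 16*m - 2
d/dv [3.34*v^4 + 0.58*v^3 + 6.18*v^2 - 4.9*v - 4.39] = 13.36*v^3 + 1.74*v^2 + 12.36*v - 4.9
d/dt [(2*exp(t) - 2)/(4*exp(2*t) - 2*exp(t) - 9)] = (-8*exp(2*t) + 16*exp(t) - 22)*exp(t)/(16*exp(4*t) - 16*exp(3*t) - 68*exp(2*t) + 36*exp(t) + 81)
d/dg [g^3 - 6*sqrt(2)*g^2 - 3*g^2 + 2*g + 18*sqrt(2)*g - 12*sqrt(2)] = 3*g^2 - 12*sqrt(2)*g - 6*g + 2 + 18*sqrt(2)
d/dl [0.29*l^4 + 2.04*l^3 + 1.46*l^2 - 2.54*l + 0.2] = 1.16*l^3 + 6.12*l^2 + 2.92*l - 2.54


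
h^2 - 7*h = h*(h - 7)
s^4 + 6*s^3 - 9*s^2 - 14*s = s*(s - 2)*(s + 1)*(s + 7)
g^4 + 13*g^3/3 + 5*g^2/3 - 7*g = g*(g - 1)*(g + 7/3)*(g + 3)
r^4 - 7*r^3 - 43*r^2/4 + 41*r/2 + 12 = (r - 8)*(r - 3/2)*(r + 1/2)*(r + 2)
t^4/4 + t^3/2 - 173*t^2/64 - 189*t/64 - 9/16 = (t/4 + 1)*(t - 3)*(t + 1/4)*(t + 3/4)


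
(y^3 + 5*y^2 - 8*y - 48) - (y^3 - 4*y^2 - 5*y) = 9*y^2 - 3*y - 48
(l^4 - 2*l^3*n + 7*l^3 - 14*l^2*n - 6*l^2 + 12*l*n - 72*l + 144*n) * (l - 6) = l^5 - 2*l^4*n + l^4 - 2*l^3*n - 48*l^3 + 96*l^2*n - 36*l^2 + 72*l*n + 432*l - 864*n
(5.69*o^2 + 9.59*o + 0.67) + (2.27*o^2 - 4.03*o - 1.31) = 7.96*o^2 + 5.56*o - 0.64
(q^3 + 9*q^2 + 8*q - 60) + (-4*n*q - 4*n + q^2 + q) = -4*n*q - 4*n + q^3 + 10*q^2 + 9*q - 60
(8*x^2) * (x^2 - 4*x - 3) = 8*x^4 - 32*x^3 - 24*x^2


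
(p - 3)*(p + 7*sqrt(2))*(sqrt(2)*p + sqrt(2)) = sqrt(2)*p^3 - 2*sqrt(2)*p^2 + 14*p^2 - 28*p - 3*sqrt(2)*p - 42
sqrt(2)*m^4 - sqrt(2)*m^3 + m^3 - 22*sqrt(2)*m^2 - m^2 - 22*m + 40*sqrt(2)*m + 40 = (m - 4)*(m - 2)*(m + 5)*(sqrt(2)*m + 1)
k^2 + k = k*(k + 1)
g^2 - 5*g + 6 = (g - 3)*(g - 2)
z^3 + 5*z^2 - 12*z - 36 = (z - 3)*(z + 2)*(z + 6)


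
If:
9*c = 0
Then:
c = 0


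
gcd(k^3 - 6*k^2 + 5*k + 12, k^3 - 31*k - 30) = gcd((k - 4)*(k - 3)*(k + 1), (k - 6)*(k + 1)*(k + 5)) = k + 1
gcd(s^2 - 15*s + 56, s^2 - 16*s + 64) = s - 8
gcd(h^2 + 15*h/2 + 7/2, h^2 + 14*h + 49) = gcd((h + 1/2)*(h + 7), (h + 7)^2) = h + 7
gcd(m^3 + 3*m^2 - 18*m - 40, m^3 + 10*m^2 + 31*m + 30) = m^2 + 7*m + 10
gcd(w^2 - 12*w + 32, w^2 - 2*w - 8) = w - 4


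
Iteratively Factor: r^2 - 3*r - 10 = (r + 2)*(r - 5)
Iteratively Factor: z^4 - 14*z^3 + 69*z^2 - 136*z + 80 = (z - 4)*(z^3 - 10*z^2 + 29*z - 20) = (z - 4)^2*(z^2 - 6*z + 5) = (z - 4)^2*(z - 1)*(z - 5)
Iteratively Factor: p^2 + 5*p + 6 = (p + 2)*(p + 3)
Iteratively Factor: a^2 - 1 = (a - 1)*(a + 1)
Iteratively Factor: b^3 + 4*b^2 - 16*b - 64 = (b - 4)*(b^2 + 8*b + 16) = (b - 4)*(b + 4)*(b + 4)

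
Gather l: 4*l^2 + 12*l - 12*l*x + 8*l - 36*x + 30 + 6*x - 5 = 4*l^2 + l*(20 - 12*x) - 30*x + 25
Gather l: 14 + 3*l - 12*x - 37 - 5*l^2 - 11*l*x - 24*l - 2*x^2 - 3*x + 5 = -5*l^2 + l*(-11*x - 21) - 2*x^2 - 15*x - 18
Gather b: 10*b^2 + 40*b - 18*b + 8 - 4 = 10*b^2 + 22*b + 4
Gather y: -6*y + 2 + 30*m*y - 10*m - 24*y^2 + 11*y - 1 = -10*m - 24*y^2 + y*(30*m + 5) + 1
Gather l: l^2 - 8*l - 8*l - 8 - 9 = l^2 - 16*l - 17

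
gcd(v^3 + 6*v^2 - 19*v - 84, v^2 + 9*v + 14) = v + 7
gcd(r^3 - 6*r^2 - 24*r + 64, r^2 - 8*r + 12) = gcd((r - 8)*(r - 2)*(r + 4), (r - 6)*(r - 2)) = r - 2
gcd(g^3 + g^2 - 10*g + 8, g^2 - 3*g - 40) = 1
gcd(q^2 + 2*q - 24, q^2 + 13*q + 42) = q + 6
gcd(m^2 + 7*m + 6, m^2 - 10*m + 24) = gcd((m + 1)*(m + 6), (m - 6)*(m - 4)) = 1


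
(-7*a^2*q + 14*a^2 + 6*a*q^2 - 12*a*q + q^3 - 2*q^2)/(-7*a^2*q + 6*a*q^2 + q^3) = (q - 2)/q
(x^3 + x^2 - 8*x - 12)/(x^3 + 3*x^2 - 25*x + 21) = (x^2 + 4*x + 4)/(x^2 + 6*x - 7)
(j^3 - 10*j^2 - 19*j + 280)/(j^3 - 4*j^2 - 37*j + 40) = (j - 7)/(j - 1)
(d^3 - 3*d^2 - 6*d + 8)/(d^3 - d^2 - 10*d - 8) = (d - 1)/(d + 1)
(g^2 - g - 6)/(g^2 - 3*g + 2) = (g^2 - g - 6)/(g^2 - 3*g + 2)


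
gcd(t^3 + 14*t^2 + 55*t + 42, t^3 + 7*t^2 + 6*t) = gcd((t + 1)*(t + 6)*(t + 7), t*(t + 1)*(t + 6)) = t^2 + 7*t + 6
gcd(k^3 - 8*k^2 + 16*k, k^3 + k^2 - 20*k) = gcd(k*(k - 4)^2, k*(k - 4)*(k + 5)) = k^2 - 4*k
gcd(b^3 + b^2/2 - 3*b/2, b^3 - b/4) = b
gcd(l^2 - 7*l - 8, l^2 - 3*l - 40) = l - 8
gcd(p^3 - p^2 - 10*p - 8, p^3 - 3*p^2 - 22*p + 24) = 1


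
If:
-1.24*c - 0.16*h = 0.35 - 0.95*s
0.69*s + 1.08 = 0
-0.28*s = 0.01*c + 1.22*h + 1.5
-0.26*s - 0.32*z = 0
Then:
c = -1.37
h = -0.86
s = -1.57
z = 1.27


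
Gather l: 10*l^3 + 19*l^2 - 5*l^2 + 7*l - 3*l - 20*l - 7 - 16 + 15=10*l^3 + 14*l^2 - 16*l - 8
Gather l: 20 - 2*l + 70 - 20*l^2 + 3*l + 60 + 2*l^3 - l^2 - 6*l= 2*l^3 - 21*l^2 - 5*l + 150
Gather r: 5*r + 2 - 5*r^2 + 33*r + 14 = -5*r^2 + 38*r + 16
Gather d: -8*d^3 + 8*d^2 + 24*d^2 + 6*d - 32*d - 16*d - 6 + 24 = -8*d^3 + 32*d^2 - 42*d + 18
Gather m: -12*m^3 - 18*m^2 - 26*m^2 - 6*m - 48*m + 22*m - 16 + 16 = -12*m^3 - 44*m^2 - 32*m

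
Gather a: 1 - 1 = 0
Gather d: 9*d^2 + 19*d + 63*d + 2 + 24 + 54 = 9*d^2 + 82*d + 80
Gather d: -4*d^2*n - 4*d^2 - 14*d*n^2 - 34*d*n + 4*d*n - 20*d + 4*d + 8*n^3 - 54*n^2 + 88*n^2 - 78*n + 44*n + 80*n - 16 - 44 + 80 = d^2*(-4*n - 4) + d*(-14*n^2 - 30*n - 16) + 8*n^3 + 34*n^2 + 46*n + 20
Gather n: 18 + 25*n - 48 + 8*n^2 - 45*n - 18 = 8*n^2 - 20*n - 48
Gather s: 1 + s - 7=s - 6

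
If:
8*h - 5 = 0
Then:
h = 5/8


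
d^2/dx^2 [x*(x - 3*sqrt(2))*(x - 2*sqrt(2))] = 6*x - 10*sqrt(2)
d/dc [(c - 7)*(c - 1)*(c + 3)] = 3*c^2 - 10*c - 17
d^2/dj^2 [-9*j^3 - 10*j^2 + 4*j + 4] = -54*j - 20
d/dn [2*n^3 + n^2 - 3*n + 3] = 6*n^2 + 2*n - 3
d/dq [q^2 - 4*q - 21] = 2*q - 4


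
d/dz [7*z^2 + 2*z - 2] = 14*z + 2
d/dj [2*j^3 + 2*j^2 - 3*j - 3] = 6*j^2 + 4*j - 3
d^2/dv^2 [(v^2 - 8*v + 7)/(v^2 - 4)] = 2*(-8*v^3 + 33*v^2 - 96*v + 44)/(v^6 - 12*v^4 + 48*v^2 - 64)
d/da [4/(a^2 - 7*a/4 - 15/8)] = 64*(7 - 8*a)/(-8*a^2 + 14*a + 15)^2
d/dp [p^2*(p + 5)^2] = 2*p*(p + 5)*(2*p + 5)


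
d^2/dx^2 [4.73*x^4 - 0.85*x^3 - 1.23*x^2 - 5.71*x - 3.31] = 56.76*x^2 - 5.1*x - 2.46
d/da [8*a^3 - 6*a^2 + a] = 24*a^2 - 12*a + 1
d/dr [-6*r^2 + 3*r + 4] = 3 - 12*r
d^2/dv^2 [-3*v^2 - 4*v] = -6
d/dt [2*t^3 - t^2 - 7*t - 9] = 6*t^2 - 2*t - 7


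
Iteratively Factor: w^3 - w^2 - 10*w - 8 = (w + 2)*(w^2 - 3*w - 4) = (w - 4)*(w + 2)*(w + 1)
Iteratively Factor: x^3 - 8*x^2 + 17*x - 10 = (x - 2)*(x^2 - 6*x + 5) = (x - 5)*(x - 2)*(x - 1)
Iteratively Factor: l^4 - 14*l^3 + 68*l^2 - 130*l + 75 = (l - 3)*(l^3 - 11*l^2 + 35*l - 25) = (l - 5)*(l - 3)*(l^2 - 6*l + 5) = (l - 5)*(l - 3)*(l - 1)*(l - 5)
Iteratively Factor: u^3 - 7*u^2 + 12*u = (u)*(u^2 - 7*u + 12) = u*(u - 3)*(u - 4)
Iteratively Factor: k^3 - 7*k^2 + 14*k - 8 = (k - 2)*(k^2 - 5*k + 4) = (k - 4)*(k - 2)*(k - 1)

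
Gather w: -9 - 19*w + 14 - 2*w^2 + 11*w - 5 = -2*w^2 - 8*w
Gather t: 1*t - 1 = t - 1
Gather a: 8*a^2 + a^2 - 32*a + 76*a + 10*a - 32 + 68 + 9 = 9*a^2 + 54*a + 45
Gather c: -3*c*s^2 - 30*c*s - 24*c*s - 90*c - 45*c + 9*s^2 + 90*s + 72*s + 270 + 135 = c*(-3*s^2 - 54*s - 135) + 9*s^2 + 162*s + 405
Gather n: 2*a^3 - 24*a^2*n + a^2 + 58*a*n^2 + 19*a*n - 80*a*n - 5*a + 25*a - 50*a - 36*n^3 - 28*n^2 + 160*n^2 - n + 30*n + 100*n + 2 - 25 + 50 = 2*a^3 + a^2 - 30*a - 36*n^3 + n^2*(58*a + 132) + n*(-24*a^2 - 61*a + 129) + 27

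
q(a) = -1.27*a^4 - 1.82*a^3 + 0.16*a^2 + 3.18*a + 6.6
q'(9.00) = -4139.52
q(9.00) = -9611.07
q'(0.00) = 3.18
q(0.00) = 6.60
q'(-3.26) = 120.11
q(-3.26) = -82.45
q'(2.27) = -83.65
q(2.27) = -40.37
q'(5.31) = -909.66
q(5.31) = -1254.17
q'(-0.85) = 2.08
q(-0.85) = 4.47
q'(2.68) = -132.96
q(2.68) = -84.28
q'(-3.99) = 237.67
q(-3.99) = -209.81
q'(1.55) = -28.36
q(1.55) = -2.19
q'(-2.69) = 61.69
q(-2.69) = -31.87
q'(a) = -5.08*a^3 - 5.46*a^2 + 0.32*a + 3.18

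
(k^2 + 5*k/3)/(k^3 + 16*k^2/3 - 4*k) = (3*k + 5)/(3*k^2 + 16*k - 12)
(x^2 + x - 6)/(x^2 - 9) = (x - 2)/(x - 3)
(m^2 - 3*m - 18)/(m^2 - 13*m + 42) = (m + 3)/(m - 7)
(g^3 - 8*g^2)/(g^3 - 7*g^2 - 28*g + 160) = g^2/(g^2 + g - 20)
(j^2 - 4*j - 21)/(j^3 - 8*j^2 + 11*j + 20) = (j^2 - 4*j - 21)/(j^3 - 8*j^2 + 11*j + 20)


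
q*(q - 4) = q^2 - 4*q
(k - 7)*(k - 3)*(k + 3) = k^3 - 7*k^2 - 9*k + 63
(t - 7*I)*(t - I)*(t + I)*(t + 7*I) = t^4 + 50*t^2 + 49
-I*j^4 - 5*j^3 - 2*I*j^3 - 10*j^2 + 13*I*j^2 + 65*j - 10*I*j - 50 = (j - 2)*(j + 5)*(j - 5*I)*(-I*j + I)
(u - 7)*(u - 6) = u^2 - 13*u + 42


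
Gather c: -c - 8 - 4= -c - 12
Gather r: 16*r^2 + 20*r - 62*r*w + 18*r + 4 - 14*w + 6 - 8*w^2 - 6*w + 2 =16*r^2 + r*(38 - 62*w) - 8*w^2 - 20*w + 12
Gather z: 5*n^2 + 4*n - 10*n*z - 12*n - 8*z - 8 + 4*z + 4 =5*n^2 - 8*n + z*(-10*n - 4) - 4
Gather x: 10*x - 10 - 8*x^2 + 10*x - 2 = -8*x^2 + 20*x - 12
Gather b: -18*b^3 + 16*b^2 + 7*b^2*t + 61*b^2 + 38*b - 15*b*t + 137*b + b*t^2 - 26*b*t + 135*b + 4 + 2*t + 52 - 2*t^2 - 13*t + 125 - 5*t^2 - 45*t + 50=-18*b^3 + b^2*(7*t + 77) + b*(t^2 - 41*t + 310) - 7*t^2 - 56*t + 231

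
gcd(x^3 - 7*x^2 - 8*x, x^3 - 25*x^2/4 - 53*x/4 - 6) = x^2 - 7*x - 8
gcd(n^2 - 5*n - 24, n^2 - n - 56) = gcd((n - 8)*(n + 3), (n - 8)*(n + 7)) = n - 8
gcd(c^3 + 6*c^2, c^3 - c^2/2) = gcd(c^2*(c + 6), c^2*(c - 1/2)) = c^2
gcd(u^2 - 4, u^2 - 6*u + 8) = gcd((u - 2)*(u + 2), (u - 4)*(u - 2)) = u - 2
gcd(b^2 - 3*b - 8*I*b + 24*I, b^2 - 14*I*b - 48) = b - 8*I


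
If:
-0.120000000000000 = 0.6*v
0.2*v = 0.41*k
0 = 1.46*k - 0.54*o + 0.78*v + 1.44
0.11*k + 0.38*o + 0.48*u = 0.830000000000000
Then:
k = -0.10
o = 2.11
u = 0.08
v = -0.20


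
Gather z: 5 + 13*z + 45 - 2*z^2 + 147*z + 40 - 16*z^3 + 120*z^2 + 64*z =-16*z^3 + 118*z^2 + 224*z + 90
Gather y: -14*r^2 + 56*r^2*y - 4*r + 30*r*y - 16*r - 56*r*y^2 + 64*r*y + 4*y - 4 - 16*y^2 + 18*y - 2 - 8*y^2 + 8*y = -14*r^2 - 20*r + y^2*(-56*r - 24) + y*(56*r^2 + 94*r + 30) - 6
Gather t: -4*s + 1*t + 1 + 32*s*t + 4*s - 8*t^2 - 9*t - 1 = -8*t^2 + t*(32*s - 8)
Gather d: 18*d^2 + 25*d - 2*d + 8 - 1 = 18*d^2 + 23*d + 7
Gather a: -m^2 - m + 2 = -m^2 - m + 2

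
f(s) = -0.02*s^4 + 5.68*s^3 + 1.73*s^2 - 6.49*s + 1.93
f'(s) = -0.08*s^3 + 17.04*s^2 + 3.46*s - 6.49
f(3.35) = 210.63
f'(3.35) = 193.32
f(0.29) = 0.33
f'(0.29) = -4.06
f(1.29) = 8.57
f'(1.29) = 26.16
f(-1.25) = 1.60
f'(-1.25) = 15.97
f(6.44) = 1514.55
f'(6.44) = 701.14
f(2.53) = 87.75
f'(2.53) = 110.04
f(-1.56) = -5.42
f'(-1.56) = 29.88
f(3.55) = 251.63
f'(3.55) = 216.96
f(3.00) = 149.77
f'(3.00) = 155.09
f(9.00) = 4093.15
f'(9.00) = 1346.57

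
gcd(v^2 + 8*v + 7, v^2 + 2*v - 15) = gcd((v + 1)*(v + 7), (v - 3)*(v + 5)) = 1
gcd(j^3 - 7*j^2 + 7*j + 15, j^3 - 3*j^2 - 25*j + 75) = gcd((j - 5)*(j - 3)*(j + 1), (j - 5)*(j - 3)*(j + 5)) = j^2 - 8*j + 15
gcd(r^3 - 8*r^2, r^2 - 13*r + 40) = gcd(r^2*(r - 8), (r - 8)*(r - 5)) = r - 8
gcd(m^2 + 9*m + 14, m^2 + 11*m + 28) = m + 7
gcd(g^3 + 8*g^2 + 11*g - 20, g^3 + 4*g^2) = g + 4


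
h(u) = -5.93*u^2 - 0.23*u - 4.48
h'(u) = -11.86*u - 0.23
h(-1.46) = -16.78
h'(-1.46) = 17.09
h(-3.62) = -81.36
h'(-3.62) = 42.70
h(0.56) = -6.47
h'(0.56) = -6.87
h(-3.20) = -64.47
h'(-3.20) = 37.72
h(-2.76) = -49.02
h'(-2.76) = 32.50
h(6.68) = -270.63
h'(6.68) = -79.45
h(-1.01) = -10.30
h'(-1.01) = 11.75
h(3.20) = -65.94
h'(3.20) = -38.18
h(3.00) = -58.54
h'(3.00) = -35.81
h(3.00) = -58.54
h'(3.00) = -35.81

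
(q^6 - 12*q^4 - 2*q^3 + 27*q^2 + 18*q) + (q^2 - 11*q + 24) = q^6 - 12*q^4 - 2*q^3 + 28*q^2 + 7*q + 24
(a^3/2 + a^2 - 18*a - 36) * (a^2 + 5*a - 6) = a^5/2 + 7*a^4/2 - 16*a^3 - 132*a^2 - 72*a + 216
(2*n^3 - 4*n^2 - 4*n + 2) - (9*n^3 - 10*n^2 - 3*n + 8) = -7*n^3 + 6*n^2 - n - 6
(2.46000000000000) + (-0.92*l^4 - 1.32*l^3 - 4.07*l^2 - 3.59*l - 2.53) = -0.92*l^4 - 1.32*l^3 - 4.07*l^2 - 3.59*l - 0.0699999999999998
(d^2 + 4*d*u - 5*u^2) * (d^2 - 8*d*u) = d^4 - 4*d^3*u - 37*d^2*u^2 + 40*d*u^3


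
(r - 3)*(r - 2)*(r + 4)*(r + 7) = r^4 + 6*r^3 - 21*r^2 - 74*r + 168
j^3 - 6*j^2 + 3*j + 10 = (j - 5)*(j - 2)*(j + 1)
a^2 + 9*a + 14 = (a + 2)*(a + 7)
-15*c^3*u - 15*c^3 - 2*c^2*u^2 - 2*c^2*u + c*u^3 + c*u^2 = (-5*c + u)*(3*c + u)*(c*u + c)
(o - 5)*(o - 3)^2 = o^3 - 11*o^2 + 39*o - 45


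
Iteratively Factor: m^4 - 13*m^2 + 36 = (m + 2)*(m^3 - 2*m^2 - 9*m + 18) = (m - 3)*(m + 2)*(m^2 + m - 6) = (m - 3)*(m - 2)*(m + 2)*(m + 3)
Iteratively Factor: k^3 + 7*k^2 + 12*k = (k + 3)*(k^2 + 4*k) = k*(k + 3)*(k + 4)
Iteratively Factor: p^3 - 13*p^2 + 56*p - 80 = (p - 4)*(p^2 - 9*p + 20) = (p - 4)^2*(p - 5)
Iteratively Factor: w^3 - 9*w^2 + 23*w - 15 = (w - 1)*(w^2 - 8*w + 15) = (w - 3)*(w - 1)*(w - 5)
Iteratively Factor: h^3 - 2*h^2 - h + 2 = (h + 1)*(h^2 - 3*h + 2) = (h - 1)*(h + 1)*(h - 2)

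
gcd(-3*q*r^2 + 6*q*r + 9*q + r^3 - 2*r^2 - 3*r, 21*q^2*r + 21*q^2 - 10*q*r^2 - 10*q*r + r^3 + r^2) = 3*q*r + 3*q - r^2 - r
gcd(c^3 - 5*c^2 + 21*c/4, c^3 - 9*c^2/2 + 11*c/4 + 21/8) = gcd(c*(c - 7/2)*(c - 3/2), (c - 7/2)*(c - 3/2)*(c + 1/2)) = c^2 - 5*c + 21/4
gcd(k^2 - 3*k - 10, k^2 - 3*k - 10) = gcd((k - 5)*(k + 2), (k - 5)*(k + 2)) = k^2 - 3*k - 10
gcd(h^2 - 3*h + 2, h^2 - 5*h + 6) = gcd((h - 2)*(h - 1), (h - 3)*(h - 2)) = h - 2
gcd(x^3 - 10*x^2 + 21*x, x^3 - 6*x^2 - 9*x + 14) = x - 7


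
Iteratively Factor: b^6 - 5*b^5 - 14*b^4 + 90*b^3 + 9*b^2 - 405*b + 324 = (b - 3)*(b^5 - 2*b^4 - 20*b^3 + 30*b^2 + 99*b - 108) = (b - 4)*(b - 3)*(b^4 + 2*b^3 - 12*b^2 - 18*b + 27) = (b - 4)*(b - 3)*(b - 1)*(b^3 + 3*b^2 - 9*b - 27) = (b - 4)*(b - 3)*(b - 1)*(b + 3)*(b^2 - 9) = (b - 4)*(b - 3)*(b - 1)*(b + 3)^2*(b - 3)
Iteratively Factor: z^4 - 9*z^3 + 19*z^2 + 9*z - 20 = (z - 4)*(z^3 - 5*z^2 - z + 5) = (z - 5)*(z - 4)*(z^2 - 1) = (z - 5)*(z - 4)*(z + 1)*(z - 1)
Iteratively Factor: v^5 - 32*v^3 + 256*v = (v)*(v^4 - 32*v^2 + 256) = v*(v - 4)*(v^3 + 4*v^2 - 16*v - 64) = v*(v - 4)*(v + 4)*(v^2 - 16) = v*(v - 4)^2*(v + 4)*(v + 4)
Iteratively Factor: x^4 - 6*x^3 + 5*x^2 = (x - 5)*(x^3 - x^2) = x*(x - 5)*(x^2 - x) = x*(x - 5)*(x - 1)*(x)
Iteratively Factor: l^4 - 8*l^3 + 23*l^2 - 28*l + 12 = (l - 1)*(l^3 - 7*l^2 + 16*l - 12) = (l - 3)*(l - 1)*(l^2 - 4*l + 4) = (l - 3)*(l - 2)*(l - 1)*(l - 2)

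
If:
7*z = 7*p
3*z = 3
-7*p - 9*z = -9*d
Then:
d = 16/9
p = 1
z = 1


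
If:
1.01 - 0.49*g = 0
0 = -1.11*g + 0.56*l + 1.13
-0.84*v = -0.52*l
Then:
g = 2.06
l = 2.07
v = 1.28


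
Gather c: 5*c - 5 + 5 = 5*c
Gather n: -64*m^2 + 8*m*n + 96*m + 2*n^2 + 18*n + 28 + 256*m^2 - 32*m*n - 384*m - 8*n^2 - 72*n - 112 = 192*m^2 - 288*m - 6*n^2 + n*(-24*m - 54) - 84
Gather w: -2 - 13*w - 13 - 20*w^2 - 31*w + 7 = -20*w^2 - 44*w - 8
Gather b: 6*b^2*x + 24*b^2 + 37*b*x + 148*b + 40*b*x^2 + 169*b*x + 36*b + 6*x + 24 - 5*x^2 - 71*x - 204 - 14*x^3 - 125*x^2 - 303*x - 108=b^2*(6*x + 24) + b*(40*x^2 + 206*x + 184) - 14*x^3 - 130*x^2 - 368*x - 288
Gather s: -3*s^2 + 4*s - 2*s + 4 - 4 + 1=-3*s^2 + 2*s + 1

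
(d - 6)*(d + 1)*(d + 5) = d^3 - 31*d - 30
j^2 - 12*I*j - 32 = (j - 8*I)*(j - 4*I)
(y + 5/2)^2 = y^2 + 5*y + 25/4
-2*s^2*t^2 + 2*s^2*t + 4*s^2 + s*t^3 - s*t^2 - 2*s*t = (-2*s + t)*(t - 2)*(s*t + s)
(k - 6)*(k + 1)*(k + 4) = k^3 - k^2 - 26*k - 24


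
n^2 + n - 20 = (n - 4)*(n + 5)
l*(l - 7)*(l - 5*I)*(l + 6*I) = l^4 - 7*l^3 + I*l^3 + 30*l^2 - 7*I*l^2 - 210*l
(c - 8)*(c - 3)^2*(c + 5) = c^4 - 9*c^3 - 13*c^2 + 213*c - 360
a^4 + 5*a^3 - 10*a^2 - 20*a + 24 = (a - 2)*(a - 1)*(a + 2)*(a + 6)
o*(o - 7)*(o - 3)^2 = o^4 - 13*o^3 + 51*o^2 - 63*o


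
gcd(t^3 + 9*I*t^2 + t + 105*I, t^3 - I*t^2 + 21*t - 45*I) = t^2 + 2*I*t + 15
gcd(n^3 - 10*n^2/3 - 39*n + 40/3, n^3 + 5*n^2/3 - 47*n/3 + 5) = n^2 + 14*n/3 - 5/3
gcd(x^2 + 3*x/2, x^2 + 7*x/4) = x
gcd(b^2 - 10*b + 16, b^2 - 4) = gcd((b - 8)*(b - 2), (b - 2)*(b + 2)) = b - 2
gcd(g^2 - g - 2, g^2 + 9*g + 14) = 1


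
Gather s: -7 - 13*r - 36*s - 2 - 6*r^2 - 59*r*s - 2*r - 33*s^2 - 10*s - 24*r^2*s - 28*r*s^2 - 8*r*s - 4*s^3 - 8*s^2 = -6*r^2 - 15*r - 4*s^3 + s^2*(-28*r - 41) + s*(-24*r^2 - 67*r - 46) - 9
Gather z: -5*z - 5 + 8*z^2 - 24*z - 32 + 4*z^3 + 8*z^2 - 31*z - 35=4*z^3 + 16*z^2 - 60*z - 72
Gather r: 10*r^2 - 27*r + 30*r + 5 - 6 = 10*r^2 + 3*r - 1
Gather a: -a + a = 0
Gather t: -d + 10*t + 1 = -d + 10*t + 1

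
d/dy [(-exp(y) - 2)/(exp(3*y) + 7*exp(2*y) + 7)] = ((exp(y) + 2)*(3*exp(y) + 14)*exp(y) - exp(3*y) - 7*exp(2*y) - 7)*exp(y)/(exp(3*y) + 7*exp(2*y) + 7)^2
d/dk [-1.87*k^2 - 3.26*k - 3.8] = -3.74*k - 3.26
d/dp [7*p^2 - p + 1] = 14*p - 1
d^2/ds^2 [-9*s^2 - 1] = -18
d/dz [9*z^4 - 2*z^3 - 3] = z^2*(36*z - 6)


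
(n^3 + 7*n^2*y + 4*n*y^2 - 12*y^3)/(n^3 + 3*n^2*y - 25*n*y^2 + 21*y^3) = (-n^2 - 8*n*y - 12*y^2)/(-n^2 - 4*n*y + 21*y^2)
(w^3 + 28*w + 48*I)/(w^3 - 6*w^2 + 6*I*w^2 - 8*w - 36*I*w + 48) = (w - 6*I)/(w - 6)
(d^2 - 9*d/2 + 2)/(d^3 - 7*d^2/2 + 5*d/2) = (2*d^2 - 9*d + 4)/(d*(2*d^2 - 7*d + 5))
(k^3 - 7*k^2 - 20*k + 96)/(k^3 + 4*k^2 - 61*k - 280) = (k^2 + k - 12)/(k^2 + 12*k + 35)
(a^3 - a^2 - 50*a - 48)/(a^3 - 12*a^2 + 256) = (a^2 + 7*a + 6)/(a^2 - 4*a - 32)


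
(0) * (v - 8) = 0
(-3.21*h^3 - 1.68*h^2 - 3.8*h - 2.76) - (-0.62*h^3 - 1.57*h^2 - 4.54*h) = -2.59*h^3 - 0.11*h^2 + 0.74*h - 2.76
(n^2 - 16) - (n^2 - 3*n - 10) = 3*n - 6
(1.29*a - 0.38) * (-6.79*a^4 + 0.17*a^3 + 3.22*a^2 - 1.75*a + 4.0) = -8.7591*a^5 + 2.7995*a^4 + 4.0892*a^3 - 3.4811*a^2 + 5.825*a - 1.52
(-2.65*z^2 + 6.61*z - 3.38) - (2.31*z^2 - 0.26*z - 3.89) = -4.96*z^2 + 6.87*z + 0.51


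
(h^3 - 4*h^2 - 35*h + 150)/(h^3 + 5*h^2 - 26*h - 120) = (h - 5)/(h + 4)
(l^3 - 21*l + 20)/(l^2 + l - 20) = l - 1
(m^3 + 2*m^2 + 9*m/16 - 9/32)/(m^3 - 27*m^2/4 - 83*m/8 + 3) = (m + 3/4)/(m - 8)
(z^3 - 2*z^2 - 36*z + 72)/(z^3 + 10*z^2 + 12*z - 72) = (z - 6)/(z + 6)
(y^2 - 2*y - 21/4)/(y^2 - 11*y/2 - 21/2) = (y - 7/2)/(y - 7)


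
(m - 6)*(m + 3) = m^2 - 3*m - 18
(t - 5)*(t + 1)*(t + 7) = t^3 + 3*t^2 - 33*t - 35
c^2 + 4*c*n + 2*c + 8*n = (c + 2)*(c + 4*n)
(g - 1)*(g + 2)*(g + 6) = g^3 + 7*g^2 + 4*g - 12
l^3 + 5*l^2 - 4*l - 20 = (l - 2)*(l + 2)*(l + 5)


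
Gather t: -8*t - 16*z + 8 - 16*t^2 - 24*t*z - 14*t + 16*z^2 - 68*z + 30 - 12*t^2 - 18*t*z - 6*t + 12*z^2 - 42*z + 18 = -28*t^2 + t*(-42*z - 28) + 28*z^2 - 126*z + 56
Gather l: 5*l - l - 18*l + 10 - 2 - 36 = -14*l - 28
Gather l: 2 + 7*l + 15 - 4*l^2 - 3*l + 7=-4*l^2 + 4*l + 24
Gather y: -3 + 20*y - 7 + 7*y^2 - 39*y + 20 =7*y^2 - 19*y + 10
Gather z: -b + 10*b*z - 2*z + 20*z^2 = -b + 20*z^2 + z*(10*b - 2)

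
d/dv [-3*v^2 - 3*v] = -6*v - 3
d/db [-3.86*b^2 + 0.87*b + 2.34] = 0.87 - 7.72*b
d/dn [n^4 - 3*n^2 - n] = 4*n^3 - 6*n - 1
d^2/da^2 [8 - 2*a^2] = -4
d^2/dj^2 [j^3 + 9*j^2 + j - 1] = 6*j + 18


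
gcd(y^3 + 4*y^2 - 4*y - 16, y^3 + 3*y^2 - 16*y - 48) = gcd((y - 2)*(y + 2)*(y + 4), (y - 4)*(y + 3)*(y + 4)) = y + 4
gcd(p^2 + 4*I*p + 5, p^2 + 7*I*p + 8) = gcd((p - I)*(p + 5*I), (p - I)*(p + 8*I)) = p - I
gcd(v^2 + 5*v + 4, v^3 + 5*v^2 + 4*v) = v^2 + 5*v + 4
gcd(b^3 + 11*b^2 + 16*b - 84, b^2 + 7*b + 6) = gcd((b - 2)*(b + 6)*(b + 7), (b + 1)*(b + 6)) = b + 6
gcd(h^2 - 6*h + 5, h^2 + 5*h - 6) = h - 1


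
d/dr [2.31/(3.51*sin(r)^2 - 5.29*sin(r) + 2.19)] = (12.2199 - 16.2162*sin(r))*cos(r)/(3.51*sin(r)^2 - 5.29*sin(r) + 2.19)^2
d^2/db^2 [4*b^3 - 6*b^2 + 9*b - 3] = 24*b - 12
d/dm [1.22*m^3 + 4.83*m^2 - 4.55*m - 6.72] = 3.66*m^2 + 9.66*m - 4.55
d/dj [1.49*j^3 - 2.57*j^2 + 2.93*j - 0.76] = 4.47*j^2 - 5.14*j + 2.93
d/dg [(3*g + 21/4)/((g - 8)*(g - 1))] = 3*(-4*g^2 - 14*g + 95)/(4*(g^4 - 18*g^3 + 97*g^2 - 144*g + 64))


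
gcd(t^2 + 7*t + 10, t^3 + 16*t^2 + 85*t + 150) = t + 5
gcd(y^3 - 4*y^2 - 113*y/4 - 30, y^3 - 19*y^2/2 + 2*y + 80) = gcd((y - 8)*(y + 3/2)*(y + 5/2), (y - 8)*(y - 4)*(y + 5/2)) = y^2 - 11*y/2 - 20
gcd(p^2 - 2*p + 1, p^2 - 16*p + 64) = 1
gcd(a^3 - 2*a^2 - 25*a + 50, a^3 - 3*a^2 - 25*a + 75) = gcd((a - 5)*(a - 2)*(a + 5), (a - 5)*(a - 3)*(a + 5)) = a^2 - 25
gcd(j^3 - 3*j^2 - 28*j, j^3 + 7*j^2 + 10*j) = j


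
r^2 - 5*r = r*(r - 5)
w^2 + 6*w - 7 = (w - 1)*(w + 7)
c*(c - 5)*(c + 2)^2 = c^4 - c^3 - 16*c^2 - 20*c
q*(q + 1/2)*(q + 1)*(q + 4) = q^4 + 11*q^3/2 + 13*q^2/2 + 2*q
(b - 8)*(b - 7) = b^2 - 15*b + 56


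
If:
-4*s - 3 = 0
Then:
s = -3/4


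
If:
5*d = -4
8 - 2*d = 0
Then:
No Solution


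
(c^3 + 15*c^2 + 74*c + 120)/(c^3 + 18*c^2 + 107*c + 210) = (c + 4)/(c + 7)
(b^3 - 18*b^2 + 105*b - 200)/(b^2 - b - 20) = (b^2 - 13*b + 40)/(b + 4)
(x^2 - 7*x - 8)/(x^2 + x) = (x - 8)/x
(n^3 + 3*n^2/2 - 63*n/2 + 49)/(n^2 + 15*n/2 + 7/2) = (2*n^2 - 11*n + 14)/(2*n + 1)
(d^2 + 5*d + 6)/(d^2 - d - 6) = (d + 3)/(d - 3)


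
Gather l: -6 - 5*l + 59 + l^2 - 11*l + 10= l^2 - 16*l + 63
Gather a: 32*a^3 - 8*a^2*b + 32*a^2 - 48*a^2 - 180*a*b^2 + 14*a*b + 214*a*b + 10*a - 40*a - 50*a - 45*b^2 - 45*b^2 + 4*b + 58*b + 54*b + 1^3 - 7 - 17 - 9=32*a^3 + a^2*(-8*b - 16) + a*(-180*b^2 + 228*b - 80) - 90*b^2 + 116*b - 32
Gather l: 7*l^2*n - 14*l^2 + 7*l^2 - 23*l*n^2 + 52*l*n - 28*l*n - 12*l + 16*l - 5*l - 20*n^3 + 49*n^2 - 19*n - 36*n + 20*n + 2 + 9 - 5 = l^2*(7*n - 7) + l*(-23*n^2 + 24*n - 1) - 20*n^3 + 49*n^2 - 35*n + 6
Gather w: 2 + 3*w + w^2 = w^2 + 3*w + 2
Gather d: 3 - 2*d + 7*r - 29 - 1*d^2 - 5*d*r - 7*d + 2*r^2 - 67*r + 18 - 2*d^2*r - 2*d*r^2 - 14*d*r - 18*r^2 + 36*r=d^2*(-2*r - 1) + d*(-2*r^2 - 19*r - 9) - 16*r^2 - 24*r - 8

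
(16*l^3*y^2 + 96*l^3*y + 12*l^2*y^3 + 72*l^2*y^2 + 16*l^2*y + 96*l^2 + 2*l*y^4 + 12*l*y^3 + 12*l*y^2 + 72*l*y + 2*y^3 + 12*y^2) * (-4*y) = -64*l^3*y^3 - 384*l^3*y^2 - 48*l^2*y^4 - 288*l^2*y^3 - 64*l^2*y^2 - 384*l^2*y - 8*l*y^5 - 48*l*y^4 - 48*l*y^3 - 288*l*y^2 - 8*y^4 - 48*y^3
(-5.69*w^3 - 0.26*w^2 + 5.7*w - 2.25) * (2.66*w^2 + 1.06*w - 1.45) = -15.1354*w^5 - 6.723*w^4 + 23.1369*w^3 + 0.434*w^2 - 10.65*w + 3.2625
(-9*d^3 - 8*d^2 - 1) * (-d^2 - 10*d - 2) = 9*d^5 + 98*d^4 + 98*d^3 + 17*d^2 + 10*d + 2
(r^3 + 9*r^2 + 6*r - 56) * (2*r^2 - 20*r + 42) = 2*r^5 - 2*r^4 - 126*r^3 + 146*r^2 + 1372*r - 2352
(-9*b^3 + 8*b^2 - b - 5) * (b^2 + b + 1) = -9*b^5 - b^4 - 2*b^3 + 2*b^2 - 6*b - 5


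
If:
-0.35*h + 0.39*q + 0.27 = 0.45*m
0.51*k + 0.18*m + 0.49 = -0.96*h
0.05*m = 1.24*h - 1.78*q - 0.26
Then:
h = 1.4257167680278*q + 0.226759339704605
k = -2.59821127408392*q - 1.53714246776034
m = 0.423631624674196 - 0.242224152910513*q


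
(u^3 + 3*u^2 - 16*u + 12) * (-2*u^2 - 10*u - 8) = -2*u^5 - 16*u^4 - 6*u^3 + 112*u^2 + 8*u - 96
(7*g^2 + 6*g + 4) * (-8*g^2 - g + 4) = -56*g^4 - 55*g^3 - 10*g^2 + 20*g + 16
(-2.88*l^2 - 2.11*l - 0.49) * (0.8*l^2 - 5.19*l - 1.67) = -2.304*l^4 + 13.2592*l^3 + 15.3685*l^2 + 6.0668*l + 0.8183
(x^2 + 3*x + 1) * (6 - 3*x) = -3*x^3 - 3*x^2 + 15*x + 6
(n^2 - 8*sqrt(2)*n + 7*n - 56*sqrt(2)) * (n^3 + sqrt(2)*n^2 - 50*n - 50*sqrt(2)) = n^5 - 7*sqrt(2)*n^4 + 7*n^4 - 49*sqrt(2)*n^3 - 66*n^3 - 462*n^2 + 350*sqrt(2)*n^2 + 800*n + 2450*sqrt(2)*n + 5600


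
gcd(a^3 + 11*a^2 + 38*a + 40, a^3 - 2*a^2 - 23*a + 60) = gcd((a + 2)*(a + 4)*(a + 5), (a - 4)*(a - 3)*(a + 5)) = a + 5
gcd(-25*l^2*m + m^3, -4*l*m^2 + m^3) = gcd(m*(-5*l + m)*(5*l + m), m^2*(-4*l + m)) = m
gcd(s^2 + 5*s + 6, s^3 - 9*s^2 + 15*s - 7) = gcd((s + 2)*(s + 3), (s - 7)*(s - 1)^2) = 1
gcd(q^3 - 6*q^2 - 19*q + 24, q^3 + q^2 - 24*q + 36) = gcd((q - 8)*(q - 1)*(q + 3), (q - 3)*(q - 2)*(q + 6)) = 1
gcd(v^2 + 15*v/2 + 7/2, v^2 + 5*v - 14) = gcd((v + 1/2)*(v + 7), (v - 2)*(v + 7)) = v + 7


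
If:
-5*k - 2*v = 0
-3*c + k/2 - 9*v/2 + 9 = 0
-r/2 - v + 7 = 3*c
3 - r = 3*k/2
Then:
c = 283/204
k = -7/17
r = 123/34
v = 35/34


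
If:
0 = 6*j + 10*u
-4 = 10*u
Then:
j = 2/3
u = -2/5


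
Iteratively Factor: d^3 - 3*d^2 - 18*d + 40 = (d - 5)*(d^2 + 2*d - 8) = (d - 5)*(d + 4)*(d - 2)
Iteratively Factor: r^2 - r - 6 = (r + 2)*(r - 3)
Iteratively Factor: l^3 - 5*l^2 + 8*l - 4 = (l - 2)*(l^2 - 3*l + 2) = (l - 2)^2*(l - 1)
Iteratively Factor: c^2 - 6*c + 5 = (c - 1)*(c - 5)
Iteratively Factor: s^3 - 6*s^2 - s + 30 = (s + 2)*(s^2 - 8*s + 15) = (s - 3)*(s + 2)*(s - 5)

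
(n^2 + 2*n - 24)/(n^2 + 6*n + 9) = (n^2 + 2*n - 24)/(n^2 + 6*n + 9)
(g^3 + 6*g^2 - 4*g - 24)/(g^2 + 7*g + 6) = (g^2 - 4)/(g + 1)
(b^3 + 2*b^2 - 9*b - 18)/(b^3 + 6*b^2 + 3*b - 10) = (b^2 - 9)/(b^2 + 4*b - 5)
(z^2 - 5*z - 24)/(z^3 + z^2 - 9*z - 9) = (z - 8)/(z^2 - 2*z - 3)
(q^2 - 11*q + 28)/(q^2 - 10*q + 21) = (q - 4)/(q - 3)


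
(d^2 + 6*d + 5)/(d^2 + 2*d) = (d^2 + 6*d + 5)/(d*(d + 2))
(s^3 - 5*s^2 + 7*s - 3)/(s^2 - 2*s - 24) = (-s^3 + 5*s^2 - 7*s + 3)/(-s^2 + 2*s + 24)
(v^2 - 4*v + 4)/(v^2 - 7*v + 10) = (v - 2)/(v - 5)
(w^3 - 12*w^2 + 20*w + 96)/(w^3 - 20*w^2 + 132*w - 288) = (w + 2)/(w - 6)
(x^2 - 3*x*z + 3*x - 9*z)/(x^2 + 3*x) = (x - 3*z)/x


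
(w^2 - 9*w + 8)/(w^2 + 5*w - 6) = (w - 8)/(w + 6)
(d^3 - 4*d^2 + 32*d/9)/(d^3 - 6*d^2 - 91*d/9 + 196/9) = d*(3*d - 8)/(3*d^2 - 14*d - 49)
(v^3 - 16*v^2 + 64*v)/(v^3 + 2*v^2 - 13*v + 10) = v*(v^2 - 16*v + 64)/(v^3 + 2*v^2 - 13*v + 10)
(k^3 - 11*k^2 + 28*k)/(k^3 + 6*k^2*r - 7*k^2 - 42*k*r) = (k - 4)/(k + 6*r)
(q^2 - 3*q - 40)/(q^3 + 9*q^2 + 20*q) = (q - 8)/(q*(q + 4))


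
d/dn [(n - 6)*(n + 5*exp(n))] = n + (n - 6)*(5*exp(n) + 1) + 5*exp(n)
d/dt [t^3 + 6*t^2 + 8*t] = 3*t^2 + 12*t + 8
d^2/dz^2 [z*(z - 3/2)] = 2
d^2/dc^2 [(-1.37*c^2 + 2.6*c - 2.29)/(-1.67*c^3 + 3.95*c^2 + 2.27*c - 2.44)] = (7.641586*c^6 - 43.50684*c^5 + 210.70557*c^4 - 445.264314*c^3 + 368.649504*c^2 - 83.140842*c + 55.253426)/(4.657463*c^9 - 33.048465*c^8 + 59.176116*c^7 + 48.629203*c^6 - 177.009756*c^5 - 2.35034099999999*c^4 + 149.400013*c^3 - 32.830932*c^2 - 40.544016*c + 14.526784)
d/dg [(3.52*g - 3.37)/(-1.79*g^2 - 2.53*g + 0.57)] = (6.3008*g^2 - 12.0646*g - 6.5197)/(3.2041*g^4 + 9.0574*g^3 + 4.3603*g^2 - 2.8842*g + 0.3249)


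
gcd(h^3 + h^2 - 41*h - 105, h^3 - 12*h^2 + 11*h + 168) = h^2 - 4*h - 21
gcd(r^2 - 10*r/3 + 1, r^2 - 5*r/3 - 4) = r - 3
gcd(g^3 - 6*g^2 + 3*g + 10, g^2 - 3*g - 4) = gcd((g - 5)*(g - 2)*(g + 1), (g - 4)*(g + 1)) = g + 1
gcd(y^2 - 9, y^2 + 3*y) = y + 3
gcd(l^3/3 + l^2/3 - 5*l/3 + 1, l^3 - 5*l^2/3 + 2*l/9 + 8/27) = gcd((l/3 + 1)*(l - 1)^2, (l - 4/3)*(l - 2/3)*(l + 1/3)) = 1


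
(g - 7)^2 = g^2 - 14*g + 49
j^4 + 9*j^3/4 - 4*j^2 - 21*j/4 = j*(j - 7/4)*(j + 1)*(j + 3)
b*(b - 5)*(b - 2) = b^3 - 7*b^2 + 10*b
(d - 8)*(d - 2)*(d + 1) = d^3 - 9*d^2 + 6*d + 16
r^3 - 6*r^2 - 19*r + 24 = (r - 8)*(r - 1)*(r + 3)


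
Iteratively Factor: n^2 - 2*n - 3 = (n + 1)*(n - 3)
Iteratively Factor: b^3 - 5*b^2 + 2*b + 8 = (b - 2)*(b^2 - 3*b - 4) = (b - 4)*(b - 2)*(b + 1)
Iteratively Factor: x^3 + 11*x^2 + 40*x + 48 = (x + 3)*(x^2 + 8*x + 16) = (x + 3)*(x + 4)*(x + 4)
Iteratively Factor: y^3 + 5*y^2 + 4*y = (y + 4)*(y^2 + y) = (y + 1)*(y + 4)*(y)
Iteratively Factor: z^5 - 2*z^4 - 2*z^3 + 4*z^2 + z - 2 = (z - 1)*(z^4 - z^3 - 3*z^2 + z + 2) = (z - 1)*(z + 1)*(z^3 - 2*z^2 - z + 2) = (z - 1)*(z + 1)^2*(z^2 - 3*z + 2) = (z - 1)^2*(z + 1)^2*(z - 2)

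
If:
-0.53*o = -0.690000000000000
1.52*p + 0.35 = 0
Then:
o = 1.30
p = -0.23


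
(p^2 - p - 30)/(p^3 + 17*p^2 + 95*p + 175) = (p - 6)/(p^2 + 12*p + 35)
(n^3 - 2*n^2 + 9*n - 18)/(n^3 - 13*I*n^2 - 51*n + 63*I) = (n^2 + n*(-2 + 3*I) - 6*I)/(n^2 - 10*I*n - 21)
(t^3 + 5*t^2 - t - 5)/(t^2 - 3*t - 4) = (t^2 + 4*t - 5)/(t - 4)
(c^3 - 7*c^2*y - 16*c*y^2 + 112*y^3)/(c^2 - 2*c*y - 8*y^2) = (c^2 - 3*c*y - 28*y^2)/(c + 2*y)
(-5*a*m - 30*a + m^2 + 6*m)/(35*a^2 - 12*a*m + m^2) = (-m - 6)/(7*a - m)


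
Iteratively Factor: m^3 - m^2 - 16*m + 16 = (m - 1)*(m^2 - 16) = (m - 4)*(m - 1)*(m + 4)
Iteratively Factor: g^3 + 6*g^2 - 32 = (g + 4)*(g^2 + 2*g - 8) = (g - 2)*(g + 4)*(g + 4)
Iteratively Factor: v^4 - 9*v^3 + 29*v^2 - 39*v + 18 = (v - 1)*(v^3 - 8*v^2 + 21*v - 18) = (v - 3)*(v - 1)*(v^2 - 5*v + 6) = (v - 3)*(v - 2)*(v - 1)*(v - 3)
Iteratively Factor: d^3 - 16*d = (d)*(d^2 - 16) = d*(d - 4)*(d + 4)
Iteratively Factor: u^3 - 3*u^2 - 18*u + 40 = (u + 4)*(u^2 - 7*u + 10) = (u - 2)*(u + 4)*(u - 5)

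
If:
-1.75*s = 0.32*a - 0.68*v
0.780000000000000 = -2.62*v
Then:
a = -5.46875*s - 0.63263358778626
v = -0.30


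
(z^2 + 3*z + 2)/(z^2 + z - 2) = (z + 1)/(z - 1)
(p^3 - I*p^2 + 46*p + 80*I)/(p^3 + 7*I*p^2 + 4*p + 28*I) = (p^2 - 3*I*p + 40)/(p^2 + 5*I*p + 14)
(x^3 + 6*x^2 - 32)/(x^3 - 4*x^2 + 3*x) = (x^3 + 6*x^2 - 32)/(x*(x^2 - 4*x + 3))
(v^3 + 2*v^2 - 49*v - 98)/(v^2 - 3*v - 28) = (v^2 + 9*v + 14)/(v + 4)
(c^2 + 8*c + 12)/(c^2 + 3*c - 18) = (c + 2)/(c - 3)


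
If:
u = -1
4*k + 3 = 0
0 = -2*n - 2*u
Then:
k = -3/4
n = 1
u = -1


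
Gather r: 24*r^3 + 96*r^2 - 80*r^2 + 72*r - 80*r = 24*r^3 + 16*r^2 - 8*r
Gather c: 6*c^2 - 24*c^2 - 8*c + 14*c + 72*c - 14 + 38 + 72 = -18*c^2 + 78*c + 96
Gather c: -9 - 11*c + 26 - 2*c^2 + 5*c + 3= -2*c^2 - 6*c + 20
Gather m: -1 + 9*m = 9*m - 1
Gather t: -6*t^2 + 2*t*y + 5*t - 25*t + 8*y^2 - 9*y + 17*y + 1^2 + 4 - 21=-6*t^2 + t*(2*y - 20) + 8*y^2 + 8*y - 16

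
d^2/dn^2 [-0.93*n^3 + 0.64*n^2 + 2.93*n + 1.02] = 1.28 - 5.58*n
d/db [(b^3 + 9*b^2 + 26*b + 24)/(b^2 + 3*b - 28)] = (b^4 + 6*b^3 - 83*b^2 - 552*b - 800)/(b^4 + 6*b^3 - 47*b^2 - 168*b + 784)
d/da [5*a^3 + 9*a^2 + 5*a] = 15*a^2 + 18*a + 5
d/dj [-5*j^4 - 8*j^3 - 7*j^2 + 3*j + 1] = -20*j^3 - 24*j^2 - 14*j + 3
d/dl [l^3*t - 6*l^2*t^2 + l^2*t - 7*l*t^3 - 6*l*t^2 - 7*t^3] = t*(3*l^2 - 12*l*t + 2*l - 7*t^2 - 6*t)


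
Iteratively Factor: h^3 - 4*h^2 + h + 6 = (h - 3)*(h^2 - h - 2) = (h - 3)*(h - 2)*(h + 1)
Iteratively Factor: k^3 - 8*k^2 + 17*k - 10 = (k - 1)*(k^2 - 7*k + 10) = (k - 2)*(k - 1)*(k - 5)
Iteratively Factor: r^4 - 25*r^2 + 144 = (r + 3)*(r^3 - 3*r^2 - 16*r + 48) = (r + 3)*(r + 4)*(r^2 - 7*r + 12) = (r - 3)*(r + 3)*(r + 4)*(r - 4)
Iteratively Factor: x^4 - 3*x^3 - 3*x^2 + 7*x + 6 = (x + 1)*(x^3 - 4*x^2 + x + 6) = (x - 3)*(x + 1)*(x^2 - x - 2) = (x - 3)*(x - 2)*(x + 1)*(x + 1)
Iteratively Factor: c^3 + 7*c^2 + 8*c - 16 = (c + 4)*(c^2 + 3*c - 4) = (c + 4)^2*(c - 1)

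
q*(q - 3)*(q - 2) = q^3 - 5*q^2 + 6*q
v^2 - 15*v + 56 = (v - 8)*(v - 7)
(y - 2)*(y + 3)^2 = y^3 + 4*y^2 - 3*y - 18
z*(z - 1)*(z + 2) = z^3 + z^2 - 2*z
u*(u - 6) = u^2 - 6*u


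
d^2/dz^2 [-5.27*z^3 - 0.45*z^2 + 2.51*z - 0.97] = -31.62*z - 0.9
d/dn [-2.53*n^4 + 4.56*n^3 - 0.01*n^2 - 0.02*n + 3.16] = -10.12*n^3 + 13.68*n^2 - 0.02*n - 0.02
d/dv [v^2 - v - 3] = 2*v - 1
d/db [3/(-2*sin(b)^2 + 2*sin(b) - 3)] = 6*(sin(2*b) - cos(b))/(-2*sin(b) - cos(2*b) + 4)^2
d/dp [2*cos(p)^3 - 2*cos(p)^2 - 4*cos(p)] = 2*(-3*cos(p)^2 + 2*cos(p) + 2)*sin(p)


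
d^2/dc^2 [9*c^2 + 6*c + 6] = 18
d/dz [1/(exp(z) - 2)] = -exp(z)/(exp(z) - 2)^2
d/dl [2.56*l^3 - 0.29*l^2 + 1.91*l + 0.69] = 7.68*l^2 - 0.58*l + 1.91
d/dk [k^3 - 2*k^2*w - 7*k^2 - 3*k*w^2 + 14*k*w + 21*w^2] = 3*k^2 - 4*k*w - 14*k - 3*w^2 + 14*w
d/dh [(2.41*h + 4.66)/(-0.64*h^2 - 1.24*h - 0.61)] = (1.5424*h^2 + 5.9648*h + 4.3083)/(0.4096*h^4 + 1.5872*h^3 + 2.3184*h^2 + 1.5128*h + 0.3721)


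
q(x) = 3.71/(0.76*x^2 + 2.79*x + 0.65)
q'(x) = 3.71*(-1.52*x - 2.79)/(0.76*x^2 + 2.79*x + 0.65)^2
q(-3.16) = -6.43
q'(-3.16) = 22.41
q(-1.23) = -2.27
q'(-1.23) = -1.28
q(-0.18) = 21.52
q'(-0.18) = -314.02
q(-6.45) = 0.26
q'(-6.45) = 0.13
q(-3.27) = -10.70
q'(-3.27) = 67.30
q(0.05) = 4.69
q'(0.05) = -16.98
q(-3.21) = -7.81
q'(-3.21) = 34.38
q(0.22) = 2.85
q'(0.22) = -6.85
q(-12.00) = 0.05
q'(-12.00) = 0.01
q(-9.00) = 0.10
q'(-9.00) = 0.03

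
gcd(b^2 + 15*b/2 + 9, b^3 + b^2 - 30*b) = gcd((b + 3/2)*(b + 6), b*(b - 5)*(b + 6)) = b + 6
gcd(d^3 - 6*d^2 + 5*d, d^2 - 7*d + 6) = d - 1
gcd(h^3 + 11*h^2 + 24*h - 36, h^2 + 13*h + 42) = h + 6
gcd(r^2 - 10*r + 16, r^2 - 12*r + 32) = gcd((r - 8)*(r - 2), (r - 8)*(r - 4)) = r - 8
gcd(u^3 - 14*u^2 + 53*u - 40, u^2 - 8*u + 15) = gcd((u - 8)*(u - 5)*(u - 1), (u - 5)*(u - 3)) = u - 5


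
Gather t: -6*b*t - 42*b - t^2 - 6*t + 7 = -42*b - t^2 + t*(-6*b - 6) + 7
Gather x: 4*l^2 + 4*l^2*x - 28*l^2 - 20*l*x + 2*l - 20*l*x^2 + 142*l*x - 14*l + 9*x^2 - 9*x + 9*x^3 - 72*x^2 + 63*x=-24*l^2 - 12*l + 9*x^3 + x^2*(-20*l - 63) + x*(4*l^2 + 122*l + 54)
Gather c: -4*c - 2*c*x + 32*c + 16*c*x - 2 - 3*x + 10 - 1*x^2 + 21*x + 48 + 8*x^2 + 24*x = c*(14*x + 28) + 7*x^2 + 42*x + 56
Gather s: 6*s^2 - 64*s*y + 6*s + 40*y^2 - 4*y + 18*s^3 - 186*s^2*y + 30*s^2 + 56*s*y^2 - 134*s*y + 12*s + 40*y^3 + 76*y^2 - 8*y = 18*s^3 + s^2*(36 - 186*y) + s*(56*y^2 - 198*y + 18) + 40*y^3 + 116*y^2 - 12*y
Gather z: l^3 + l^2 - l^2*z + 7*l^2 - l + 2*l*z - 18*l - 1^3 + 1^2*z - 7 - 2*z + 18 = l^3 + 8*l^2 - 19*l + z*(-l^2 + 2*l - 1) + 10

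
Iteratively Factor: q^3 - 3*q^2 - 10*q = (q + 2)*(q^2 - 5*q) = q*(q + 2)*(q - 5)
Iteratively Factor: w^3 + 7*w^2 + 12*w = (w + 4)*(w^2 + 3*w) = (w + 3)*(w + 4)*(w)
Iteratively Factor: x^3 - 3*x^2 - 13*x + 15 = (x + 3)*(x^2 - 6*x + 5) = (x - 1)*(x + 3)*(x - 5)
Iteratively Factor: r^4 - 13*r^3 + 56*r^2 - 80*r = (r - 4)*(r^3 - 9*r^2 + 20*r) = (r - 4)^2*(r^2 - 5*r) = r*(r - 4)^2*(r - 5)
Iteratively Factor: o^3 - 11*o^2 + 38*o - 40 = (o - 5)*(o^2 - 6*o + 8) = (o - 5)*(o - 2)*(o - 4)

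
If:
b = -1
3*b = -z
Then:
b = -1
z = 3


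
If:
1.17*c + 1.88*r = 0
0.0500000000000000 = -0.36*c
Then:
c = -0.14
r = 0.09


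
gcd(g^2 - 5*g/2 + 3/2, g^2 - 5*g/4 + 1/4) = g - 1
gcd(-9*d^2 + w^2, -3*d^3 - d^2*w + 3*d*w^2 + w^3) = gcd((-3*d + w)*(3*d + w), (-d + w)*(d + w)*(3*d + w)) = 3*d + w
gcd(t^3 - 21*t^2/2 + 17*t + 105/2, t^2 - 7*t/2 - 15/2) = t^2 - 7*t/2 - 15/2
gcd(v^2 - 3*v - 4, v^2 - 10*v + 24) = v - 4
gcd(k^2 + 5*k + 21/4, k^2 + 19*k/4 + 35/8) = k + 7/2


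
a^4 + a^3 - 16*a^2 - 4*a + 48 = (a - 3)*(a - 2)*(a + 2)*(a + 4)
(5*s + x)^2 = 25*s^2 + 10*s*x + x^2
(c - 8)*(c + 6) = c^2 - 2*c - 48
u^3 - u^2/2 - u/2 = u*(u - 1)*(u + 1/2)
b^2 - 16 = (b - 4)*(b + 4)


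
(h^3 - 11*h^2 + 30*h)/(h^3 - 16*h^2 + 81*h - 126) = h*(h - 5)/(h^2 - 10*h + 21)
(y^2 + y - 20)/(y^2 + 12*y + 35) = (y - 4)/(y + 7)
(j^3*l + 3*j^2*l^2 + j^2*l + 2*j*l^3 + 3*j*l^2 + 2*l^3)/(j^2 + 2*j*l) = l*(j^2 + j*l + j + l)/j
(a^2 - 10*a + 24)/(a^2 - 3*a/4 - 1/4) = 4*(-a^2 + 10*a - 24)/(-4*a^2 + 3*a + 1)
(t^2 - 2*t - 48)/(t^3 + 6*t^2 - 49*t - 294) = (t - 8)/(t^2 - 49)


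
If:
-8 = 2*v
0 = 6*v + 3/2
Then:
No Solution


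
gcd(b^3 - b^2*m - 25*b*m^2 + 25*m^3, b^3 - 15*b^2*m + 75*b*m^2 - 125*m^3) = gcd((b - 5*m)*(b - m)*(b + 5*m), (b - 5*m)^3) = b - 5*m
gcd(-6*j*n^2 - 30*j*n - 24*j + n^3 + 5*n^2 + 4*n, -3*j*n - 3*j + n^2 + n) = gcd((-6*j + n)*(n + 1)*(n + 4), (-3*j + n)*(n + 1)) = n + 1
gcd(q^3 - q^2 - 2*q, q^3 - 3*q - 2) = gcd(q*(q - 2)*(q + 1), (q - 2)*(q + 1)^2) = q^2 - q - 2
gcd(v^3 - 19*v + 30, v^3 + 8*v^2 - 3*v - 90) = v^2 + 2*v - 15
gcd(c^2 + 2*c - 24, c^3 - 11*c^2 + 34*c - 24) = c - 4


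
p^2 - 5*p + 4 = (p - 4)*(p - 1)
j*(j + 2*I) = j^2 + 2*I*j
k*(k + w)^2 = k^3 + 2*k^2*w + k*w^2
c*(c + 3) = c^2 + 3*c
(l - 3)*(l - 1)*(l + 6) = l^3 + 2*l^2 - 21*l + 18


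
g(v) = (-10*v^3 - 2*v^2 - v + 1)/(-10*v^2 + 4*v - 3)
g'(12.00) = 1.00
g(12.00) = 12.60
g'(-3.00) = 0.98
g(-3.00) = -2.44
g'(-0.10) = -0.28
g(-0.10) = -0.31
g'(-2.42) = 0.97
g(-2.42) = -1.87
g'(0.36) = 2.18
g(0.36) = 0.03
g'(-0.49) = 0.29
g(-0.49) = -0.30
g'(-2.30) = 0.96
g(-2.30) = -1.76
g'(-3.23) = 0.98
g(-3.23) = -2.66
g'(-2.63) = 0.97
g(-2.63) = -2.08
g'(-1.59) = 0.91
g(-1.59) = -1.09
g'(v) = (20*v - 4)*(-10*v^3 - 2*v^2 - v + 1)/(-10*v^2 + 4*v - 3)^2 + (-30*v^2 - 4*v - 1)/(-10*v^2 + 4*v - 3)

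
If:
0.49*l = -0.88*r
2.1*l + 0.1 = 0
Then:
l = -0.05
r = 0.03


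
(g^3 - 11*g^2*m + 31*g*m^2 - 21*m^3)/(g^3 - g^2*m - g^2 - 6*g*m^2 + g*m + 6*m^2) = (g^2 - 8*g*m + 7*m^2)/(g^2 + 2*g*m - g - 2*m)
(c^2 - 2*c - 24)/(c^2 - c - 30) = (c + 4)/(c + 5)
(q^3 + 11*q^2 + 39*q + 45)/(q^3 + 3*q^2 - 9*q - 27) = (q + 5)/(q - 3)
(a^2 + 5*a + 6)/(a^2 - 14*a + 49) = (a^2 + 5*a + 6)/(a^2 - 14*a + 49)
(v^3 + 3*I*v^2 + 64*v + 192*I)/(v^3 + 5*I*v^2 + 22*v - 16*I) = (v^2 - 5*I*v + 24)/(v^2 - 3*I*v - 2)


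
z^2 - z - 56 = (z - 8)*(z + 7)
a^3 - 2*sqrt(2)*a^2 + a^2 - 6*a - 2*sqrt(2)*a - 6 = (a + 1)*(a - 3*sqrt(2))*(a + sqrt(2))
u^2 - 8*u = u*(u - 8)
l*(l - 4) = l^2 - 4*l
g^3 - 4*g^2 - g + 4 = (g - 4)*(g - 1)*(g + 1)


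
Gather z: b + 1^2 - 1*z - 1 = b - z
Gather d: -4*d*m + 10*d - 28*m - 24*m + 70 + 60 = d*(10 - 4*m) - 52*m + 130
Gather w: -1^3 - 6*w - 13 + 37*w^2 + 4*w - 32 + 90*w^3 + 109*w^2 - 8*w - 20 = 90*w^3 + 146*w^2 - 10*w - 66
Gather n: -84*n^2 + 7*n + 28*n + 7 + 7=-84*n^2 + 35*n + 14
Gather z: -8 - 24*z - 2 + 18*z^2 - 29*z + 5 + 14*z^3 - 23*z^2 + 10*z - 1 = 14*z^3 - 5*z^2 - 43*z - 6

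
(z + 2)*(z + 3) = z^2 + 5*z + 6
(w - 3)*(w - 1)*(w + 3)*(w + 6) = w^4 + 5*w^3 - 15*w^2 - 45*w + 54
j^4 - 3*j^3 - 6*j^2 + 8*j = j*(j - 4)*(j - 1)*(j + 2)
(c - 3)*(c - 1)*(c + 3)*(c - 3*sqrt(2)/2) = c^4 - 3*sqrt(2)*c^3/2 - c^3 - 9*c^2 + 3*sqrt(2)*c^2/2 + 9*c + 27*sqrt(2)*c/2 - 27*sqrt(2)/2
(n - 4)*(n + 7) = n^2 + 3*n - 28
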